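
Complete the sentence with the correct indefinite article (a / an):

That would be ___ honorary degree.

The indefinite article is chosen by the initial *sound* of the following word, not its spelling.
*honorary* begins with the sound /ɒ/ (silent h) — a vowel sound.
So the article is *an*: That would be an honorary degree.

an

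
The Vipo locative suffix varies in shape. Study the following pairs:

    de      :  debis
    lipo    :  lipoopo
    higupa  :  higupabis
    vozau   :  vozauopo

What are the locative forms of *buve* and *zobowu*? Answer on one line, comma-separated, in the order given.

buvebis, zobowuopo

The suffix is conditioned by the last vowel: -opo when the last vowel of the stem is a rounded vowel (*lipo*, *vozau*); -bis when the last vowel of the stem is an unrounded vowel (*de*, *higupa*).
Since the last vowel of *buve* is /e/ (an unrounded vowel), it takes -bis, giving *buvebis*.
Since the last vowel of *zobowu* is /u/ (a rounded vowel), it takes -opo, giving *zobowuopo*.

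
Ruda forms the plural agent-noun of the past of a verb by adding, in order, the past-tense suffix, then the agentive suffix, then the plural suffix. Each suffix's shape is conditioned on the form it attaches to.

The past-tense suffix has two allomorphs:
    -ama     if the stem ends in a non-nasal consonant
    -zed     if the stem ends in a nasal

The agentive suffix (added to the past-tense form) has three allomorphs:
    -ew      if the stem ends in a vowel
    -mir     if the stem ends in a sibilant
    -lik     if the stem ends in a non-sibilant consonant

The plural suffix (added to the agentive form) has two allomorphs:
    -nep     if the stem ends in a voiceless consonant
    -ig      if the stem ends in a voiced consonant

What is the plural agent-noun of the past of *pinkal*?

pinkalamaewig

*pinkal* — final consonant /l/ (non-nasal) → -ama → *pinkalama*.
Since the final sound of the past-tense form *pinkalama* is /a/ (a vowel), it takes -ew, giving *pinkalamaew*.
The agentive form *pinkalamaew* — final consonant /w/ (voiced) → -ig → *pinkalamaewig*.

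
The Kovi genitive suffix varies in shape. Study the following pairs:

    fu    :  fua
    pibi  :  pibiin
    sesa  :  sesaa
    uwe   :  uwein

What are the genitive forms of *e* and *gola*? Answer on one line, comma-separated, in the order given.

The pattern is front/back vowel harmony: -in when the last vowel of the stem is a front vowel (*pibi*, *uwe*); -a when the last vowel of the stem is a back vowel (*fu*, *sesa*).
*e* — last vowel /e/ (a front vowel) → -in → *ein*.
*gola* — last vowel /a/ (a back vowel) → -a → *golaa*.

ein, golaa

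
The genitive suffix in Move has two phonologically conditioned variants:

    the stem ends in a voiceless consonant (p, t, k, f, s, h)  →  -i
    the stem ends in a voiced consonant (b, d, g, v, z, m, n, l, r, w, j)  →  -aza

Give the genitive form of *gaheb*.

gahebaza

*gaheb*: final consonant = /b/, voiced → -aza → *gahebaza*.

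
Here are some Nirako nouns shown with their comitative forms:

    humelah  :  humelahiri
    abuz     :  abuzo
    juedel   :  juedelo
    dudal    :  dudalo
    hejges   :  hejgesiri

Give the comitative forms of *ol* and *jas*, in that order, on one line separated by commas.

Looking at the final consonant of each stem: -iri when the stem ends in a voiceless consonant (*humelah*, *hejges*); -o when the stem ends in a voiced consonant (*abuz*, *juedel*, *dudal*).
Since the final consonant of *ol* is /l/ (voiced), it takes -o, giving *olo*.
*jas* — final consonant /s/ (voiceless) → -iri → *jasiri*.

olo, jasiri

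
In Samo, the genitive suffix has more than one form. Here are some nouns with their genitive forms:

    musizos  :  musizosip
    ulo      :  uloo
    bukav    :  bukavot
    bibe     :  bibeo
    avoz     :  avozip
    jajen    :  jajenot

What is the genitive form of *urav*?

The suffix is conditioned by the final sound: -ip when the stem ends in a sibilant (*musizos*, *avoz*); -ot when the stem ends in a non-sibilant consonant (*bukav*, *jajen*); -o when the stem ends in a vowel (*ulo*, *bibe*).
Since the final sound of *urav* is /v/ (a non-sibilant consonant), it takes -ot, giving *uravot*.

uravot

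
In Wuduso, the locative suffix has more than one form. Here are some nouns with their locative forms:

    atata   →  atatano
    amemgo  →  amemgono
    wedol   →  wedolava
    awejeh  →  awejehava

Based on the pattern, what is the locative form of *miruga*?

mirugano

The suffix is conditioned by the final sound: -ava when the stem ends in a consonant (*wedol*, *awejeh*); -no when the stem ends in a vowel (*atata*, *amemgo*).
Since the final sound of *miruga* is /a/ (a vowel), it takes -no, giving *mirugano*.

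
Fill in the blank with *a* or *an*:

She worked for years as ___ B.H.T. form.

a

The indefinite article is chosen by the initial *sound* of the following word, not its spelling.
The initialism *B.H.T.* is read letter by letter; the first letter, B, is pronounced /biː/, which begins with a consonant sound.
So the article is *a*: She worked for years as a B.H.T. form.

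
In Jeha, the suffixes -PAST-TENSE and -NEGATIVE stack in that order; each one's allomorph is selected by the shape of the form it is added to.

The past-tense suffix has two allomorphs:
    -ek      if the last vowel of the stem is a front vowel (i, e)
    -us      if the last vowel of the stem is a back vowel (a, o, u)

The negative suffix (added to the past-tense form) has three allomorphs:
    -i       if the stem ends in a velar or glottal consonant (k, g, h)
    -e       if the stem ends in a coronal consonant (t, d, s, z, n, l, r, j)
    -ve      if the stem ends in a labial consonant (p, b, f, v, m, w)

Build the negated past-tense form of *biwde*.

biwdeeki

Since the last vowel of *biwde* is /e/ (a front vowel), it takes -ek, giving *biwdeek*.
Since the final consonant of the past-tense form *biwdeek* is /k/ (velar/glottal), it takes -i, giving *biwdeeki*.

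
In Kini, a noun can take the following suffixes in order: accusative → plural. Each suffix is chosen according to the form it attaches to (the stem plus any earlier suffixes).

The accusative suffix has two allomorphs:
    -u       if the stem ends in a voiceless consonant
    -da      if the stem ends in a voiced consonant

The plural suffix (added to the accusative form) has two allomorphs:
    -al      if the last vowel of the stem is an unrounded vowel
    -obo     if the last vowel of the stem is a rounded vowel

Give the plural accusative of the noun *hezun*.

hezundaal

The final consonant of *hezun* is /n/, which is voiced, so the accusative suffix is -da, giving *hezunda*.
The accusative form *hezunda* — last vowel /a/ (an unrounded vowel) → -al → *hezundaal*.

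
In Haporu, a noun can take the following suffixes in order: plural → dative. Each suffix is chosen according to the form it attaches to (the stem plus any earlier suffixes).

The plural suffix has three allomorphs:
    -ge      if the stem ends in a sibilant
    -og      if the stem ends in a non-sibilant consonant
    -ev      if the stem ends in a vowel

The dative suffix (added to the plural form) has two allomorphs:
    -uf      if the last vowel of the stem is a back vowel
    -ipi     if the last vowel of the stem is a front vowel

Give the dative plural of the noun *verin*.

*verin* — final sound /n/ (a non-sibilant consonant) → -og → *verinog*.
The last vowel of the plural form *verinog* is /o/, which is a back vowel, so the dative suffix is -uf, giving *verinoguf*.

verinoguf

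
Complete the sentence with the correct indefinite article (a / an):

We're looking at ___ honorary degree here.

an

The indefinite article is chosen by the initial *sound* of the following word, not its spelling.
*honorary* begins with the sound /ɒ/ (silent h) — a vowel sound.
So the article is *an*: We're looking at an honorary degree here.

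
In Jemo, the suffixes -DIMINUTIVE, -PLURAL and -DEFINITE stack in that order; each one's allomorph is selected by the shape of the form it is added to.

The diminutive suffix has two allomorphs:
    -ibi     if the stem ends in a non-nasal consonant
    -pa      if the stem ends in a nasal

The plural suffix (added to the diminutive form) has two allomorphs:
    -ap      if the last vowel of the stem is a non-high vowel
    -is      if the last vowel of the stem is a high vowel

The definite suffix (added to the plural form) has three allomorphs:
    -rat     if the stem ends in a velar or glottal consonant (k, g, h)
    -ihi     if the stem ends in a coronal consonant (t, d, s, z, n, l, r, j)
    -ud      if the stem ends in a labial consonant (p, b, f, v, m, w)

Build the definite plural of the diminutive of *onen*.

*onen*: final consonant = /n/, a nasal → -pa → *onenpa*.
The last vowel of the diminutive form *onenpa* is /a/, which is a non-high vowel, so the plural suffix is -ap, giving *onenpaap*.
The plural form *onenpaap*: final consonant = /p/, labial → -ud → *onenpaapud*.

onenpaapud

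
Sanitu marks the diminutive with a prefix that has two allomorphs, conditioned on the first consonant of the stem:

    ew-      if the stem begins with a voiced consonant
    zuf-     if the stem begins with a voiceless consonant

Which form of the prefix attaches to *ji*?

ew-

Since the first consonant of *ji* is /j/ (voiced), it takes ew-.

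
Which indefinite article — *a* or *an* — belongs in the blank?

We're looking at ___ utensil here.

The indefinite article is chosen by the initial *sound* of the following word, not its spelling.
*utensil* begins with the sound /juː/ (u pronounced /juː/) — a consonant sound.
So the article is *a*: We're looking at a utensil here.

a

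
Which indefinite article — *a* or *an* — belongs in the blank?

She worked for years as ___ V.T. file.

a

The indefinite article is chosen by the initial *sound* of the following word, not its spelling.
The initialism *V.T.* is read letter by letter; the first letter, V, is pronounced /viː/, which begins with a consonant sound.
So the article is *a*: She worked for years as a V.T. file.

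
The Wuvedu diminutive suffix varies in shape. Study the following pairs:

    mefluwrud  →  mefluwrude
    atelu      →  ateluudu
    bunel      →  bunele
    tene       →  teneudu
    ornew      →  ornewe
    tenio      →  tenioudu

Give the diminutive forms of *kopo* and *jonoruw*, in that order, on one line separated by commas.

Looking at the final sound of each stem: -e when the stem ends in a consonant (*mefluwrud*, *bunel*, *ornew*); -udu when the stem ends in a vowel (*atelu*, *tene*, *tenio*).
*kopo* — final sound /o/ (a vowel) → -udu → *kopoudu*.
*jonoruw*: final sound = /w/, a consonant → -e → *jonoruwe*.

kopoudu, jonoruwe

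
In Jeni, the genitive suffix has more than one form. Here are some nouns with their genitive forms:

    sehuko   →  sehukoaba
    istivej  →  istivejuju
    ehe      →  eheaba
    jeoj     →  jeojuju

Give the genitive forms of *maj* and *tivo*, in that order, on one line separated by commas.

majuju, tivoaba

The suffix is conditioned by the final sound: -uju when the stem ends in a consonant (*istivej*, *jeoj*); -aba when the stem ends in a vowel (*sehuko*, *ehe*).
The final sound of *maj* is /j/, which is a consonant, so the suffix is -uju, giving *majuju*.
The final sound of *tivo* is /o/, which is a vowel, so the suffix is -aba, giving *tivoaba*.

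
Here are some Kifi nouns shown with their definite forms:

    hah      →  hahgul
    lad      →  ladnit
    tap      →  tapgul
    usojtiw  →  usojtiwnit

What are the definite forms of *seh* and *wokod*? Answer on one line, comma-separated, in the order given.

sehgul, wokodnit

The alternation tracks the final consonant of the stem — -gul when the stem ends in a voiceless consonant (*hah*, *tap*); -nit when the stem ends in a voiced consonant (*lad*, *usojtiw*).
The final consonant of *seh* is /h/, which is voiceless, so the suffix is -gul, giving *sehgul*.
*wokod*: final consonant = /d/, voiced → -nit → *wokodnit*.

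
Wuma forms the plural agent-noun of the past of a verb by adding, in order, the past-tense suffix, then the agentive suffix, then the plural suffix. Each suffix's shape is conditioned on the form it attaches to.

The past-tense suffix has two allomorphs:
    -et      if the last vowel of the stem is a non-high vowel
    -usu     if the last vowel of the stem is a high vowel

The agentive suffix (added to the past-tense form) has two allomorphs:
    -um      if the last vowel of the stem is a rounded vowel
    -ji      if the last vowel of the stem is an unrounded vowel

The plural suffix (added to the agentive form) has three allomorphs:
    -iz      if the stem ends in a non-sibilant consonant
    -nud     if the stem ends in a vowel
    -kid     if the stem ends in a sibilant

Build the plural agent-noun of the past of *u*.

*u* — last vowel /u/ (a high vowel) → -usu → *uusu*.
The past-tense form *uusu*: last vowel = /u/, a rounded vowel → -um → *uusuum*.
Since the final sound of the agentive form *uusuum* is /m/ (a non-sibilant consonant), it takes -iz, giving *uusuumiz*.

uusuumiz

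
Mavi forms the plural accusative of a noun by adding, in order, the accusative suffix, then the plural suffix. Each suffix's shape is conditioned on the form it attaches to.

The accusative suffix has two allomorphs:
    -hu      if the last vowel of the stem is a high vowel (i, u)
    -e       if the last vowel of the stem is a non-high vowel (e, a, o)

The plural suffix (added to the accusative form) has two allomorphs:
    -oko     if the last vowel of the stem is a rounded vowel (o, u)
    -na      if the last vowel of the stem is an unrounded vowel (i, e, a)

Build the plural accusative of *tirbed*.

*tirbed*: last vowel = /e/, a non-high vowel → -e → *tirbede*.
The accusative form *tirbede*: last vowel = /e/, an unrounded vowel → -na → *tirbedena*.

tirbedena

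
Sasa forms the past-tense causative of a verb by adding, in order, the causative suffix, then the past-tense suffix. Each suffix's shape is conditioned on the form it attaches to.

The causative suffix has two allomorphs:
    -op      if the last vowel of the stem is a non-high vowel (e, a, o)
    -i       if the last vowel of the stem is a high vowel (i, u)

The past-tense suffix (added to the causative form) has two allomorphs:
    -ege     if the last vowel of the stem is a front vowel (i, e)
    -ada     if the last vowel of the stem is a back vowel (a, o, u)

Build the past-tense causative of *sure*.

sureopada

*sure*: last vowel = /e/, a non-high vowel → -op → *sureop*.
The last vowel of the causative form *sureop* is /o/, which is a back vowel, so the past-tense suffix is -ada, giving *sureopada*.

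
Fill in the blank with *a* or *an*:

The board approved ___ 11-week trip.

an

The indefinite article is chosen by the initial *sound* of the following word, not its spelling.
The number *11* is spoken "eleven", beginning with /ɪˈlɛvən/ — a vowel sound.
So the article is *an*: The board approved an 11-week trip.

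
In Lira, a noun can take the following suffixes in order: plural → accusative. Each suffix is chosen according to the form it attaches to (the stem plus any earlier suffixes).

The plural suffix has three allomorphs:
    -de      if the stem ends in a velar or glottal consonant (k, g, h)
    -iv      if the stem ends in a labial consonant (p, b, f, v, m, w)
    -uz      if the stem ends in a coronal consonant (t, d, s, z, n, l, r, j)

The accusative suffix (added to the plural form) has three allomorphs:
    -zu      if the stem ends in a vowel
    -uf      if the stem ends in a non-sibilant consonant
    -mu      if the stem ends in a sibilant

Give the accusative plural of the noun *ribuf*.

ribufivuf

*ribuf* — final consonant /f/ (labial) → -iv → *ribufiv*.
Since the final sound of the plural form *ribufiv* is /v/ (a non-sibilant consonant), it takes -uf, giving *ribufivuf*.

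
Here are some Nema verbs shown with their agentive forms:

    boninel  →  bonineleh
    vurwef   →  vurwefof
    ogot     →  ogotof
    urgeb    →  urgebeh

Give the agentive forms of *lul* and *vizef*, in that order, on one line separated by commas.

luleh, vizefof

Looking at the final consonant of each stem: -of when the stem ends in a voiceless consonant (*vurwef*, *ogot*); -eh when the stem ends in a voiced consonant (*boninel*, *urgeb*).
Since the final consonant of *lul* is /l/ (voiced), it takes -eh, giving *luleh*.
The final consonant of *vizef* is /f/, which is voiceless, so the suffix is -of, giving *vizefof*.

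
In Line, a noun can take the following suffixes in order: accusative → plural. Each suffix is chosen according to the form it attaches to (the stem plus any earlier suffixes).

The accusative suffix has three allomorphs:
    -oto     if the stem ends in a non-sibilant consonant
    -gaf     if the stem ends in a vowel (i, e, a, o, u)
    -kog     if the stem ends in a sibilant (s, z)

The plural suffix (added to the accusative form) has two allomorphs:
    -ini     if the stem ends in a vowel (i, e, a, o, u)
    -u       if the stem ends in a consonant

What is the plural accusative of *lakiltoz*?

lakiltozkogu

*lakiltoz*: final sound = /z/, a sibilant → -kog → *lakiltozkog*.
The accusative form *lakiltozkog* — final sound /g/ (a consonant) → -u → *lakiltozkogu*.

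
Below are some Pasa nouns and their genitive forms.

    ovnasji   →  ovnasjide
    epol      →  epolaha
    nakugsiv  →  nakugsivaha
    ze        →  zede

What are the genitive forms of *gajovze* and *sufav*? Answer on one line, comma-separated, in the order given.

Looking at the final sound of each stem: -aha when the stem ends in a consonant (*epol*, *nakugsiv*); -de when the stem ends in a vowel (*ovnasji*, *ze*).
*gajovze* — final sound /e/ (a vowel) → -de → *gajovzede*.
*sufav* — final sound /v/ (a consonant) → -aha → *sufavaha*.

gajovzede, sufavaha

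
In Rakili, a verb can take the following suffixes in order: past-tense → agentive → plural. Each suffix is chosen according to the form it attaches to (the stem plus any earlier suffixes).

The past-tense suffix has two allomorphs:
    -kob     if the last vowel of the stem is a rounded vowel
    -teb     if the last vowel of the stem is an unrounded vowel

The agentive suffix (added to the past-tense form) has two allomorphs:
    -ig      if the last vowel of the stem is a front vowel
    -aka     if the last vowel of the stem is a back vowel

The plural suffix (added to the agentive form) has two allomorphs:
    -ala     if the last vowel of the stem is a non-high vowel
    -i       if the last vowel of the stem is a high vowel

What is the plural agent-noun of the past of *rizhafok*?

rizhafokkobakaala

*rizhafok* — last vowel /o/ (a rounded vowel) → -kob → *rizhafokkob*.
Since the last vowel of the past-tense form *rizhafokkob* is /o/ (a back vowel), it takes -aka, giving *rizhafokkobaka*.
The last vowel of the agentive form *rizhafokkobaka* is /a/, which is a non-high vowel, so the plural suffix is -ala, giving *rizhafokkobakaala*.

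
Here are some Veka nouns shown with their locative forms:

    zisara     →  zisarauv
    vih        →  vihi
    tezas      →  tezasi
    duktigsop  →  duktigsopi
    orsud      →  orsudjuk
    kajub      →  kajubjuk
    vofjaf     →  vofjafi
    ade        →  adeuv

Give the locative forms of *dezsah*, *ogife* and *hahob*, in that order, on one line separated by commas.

dezsahi, ogifeuv, hahobjuk

Looking at the final sound of each stem: -i when the stem ends in a voiceless consonant (*vih*, *tezas*, *duktigsop*, *vofjaf*); -juk when the stem ends in a voiced consonant (*orsud*, *kajub*); -uv when the stem ends in a vowel (*zisara*, *ade*).
*dezsah* — final sound /h/ (a voiceless consonant) → -i → *dezsahi*.
Since the final sound of *ogife* is /e/ (a vowel), it takes -uv, giving *ogifeuv*.
*hahob*: final sound = /b/, a voiced consonant → -juk → *hahobjuk*.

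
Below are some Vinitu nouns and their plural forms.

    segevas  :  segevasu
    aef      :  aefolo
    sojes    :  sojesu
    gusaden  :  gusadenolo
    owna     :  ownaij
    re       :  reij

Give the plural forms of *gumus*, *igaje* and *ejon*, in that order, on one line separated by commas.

gumusu, igajeij, ejonolo

The pattern is sibilance of the final sound: -u when the stem ends in a sibilant (*segevas*, *sojes*); -olo when the stem ends in a non-sibilant consonant (*aef*, *gusaden*); -ij when the stem ends in a vowel (*owna*, *re*).
*gumus*: final sound = /s/, a sibilant → -u → *gumusu*.
The final sound of *igaje* is /e/, which is a vowel, so the suffix is -ij, giving *igajeij*.
*ejon*: final sound = /n/, a non-sibilant consonant → -olo → *ejonolo*.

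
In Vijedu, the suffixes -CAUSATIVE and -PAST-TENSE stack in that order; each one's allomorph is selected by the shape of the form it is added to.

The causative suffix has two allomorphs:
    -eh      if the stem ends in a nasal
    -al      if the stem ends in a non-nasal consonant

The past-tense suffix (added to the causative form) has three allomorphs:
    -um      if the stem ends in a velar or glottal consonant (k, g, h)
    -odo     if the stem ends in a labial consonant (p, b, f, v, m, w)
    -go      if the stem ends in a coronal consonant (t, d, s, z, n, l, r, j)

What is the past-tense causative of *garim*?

*garim*: final consonant = /m/, a nasal → -eh → *garimeh*.
The final consonant of the causative form *garimeh* is /h/, which is velar/glottal, so the past-tense suffix is -um, giving *garimehum*.

garimehum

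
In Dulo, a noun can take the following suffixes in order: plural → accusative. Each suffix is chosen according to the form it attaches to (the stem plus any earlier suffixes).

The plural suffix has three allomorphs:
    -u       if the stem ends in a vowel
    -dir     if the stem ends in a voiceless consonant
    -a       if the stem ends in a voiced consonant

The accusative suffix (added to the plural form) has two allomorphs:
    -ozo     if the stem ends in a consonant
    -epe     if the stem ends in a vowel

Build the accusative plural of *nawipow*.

Since the final sound of *nawipow* is /w/ (a voiced consonant), it takes -a, giving *nawipowa*.
The plural form *nawipowa* — final sound /a/ (a vowel) → -epe → *nawipowaepe*.

nawipowaepe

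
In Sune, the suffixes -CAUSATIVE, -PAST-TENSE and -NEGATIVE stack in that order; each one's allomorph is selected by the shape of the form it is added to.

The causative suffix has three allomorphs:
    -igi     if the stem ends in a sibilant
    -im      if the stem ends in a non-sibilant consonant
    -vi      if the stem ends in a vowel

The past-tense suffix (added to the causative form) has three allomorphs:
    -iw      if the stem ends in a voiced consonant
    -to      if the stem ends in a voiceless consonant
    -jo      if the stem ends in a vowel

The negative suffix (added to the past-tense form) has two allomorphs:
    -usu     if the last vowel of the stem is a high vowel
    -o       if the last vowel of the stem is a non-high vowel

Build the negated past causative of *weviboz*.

The final sound of *weviboz* is /z/, which is a sibilant, so the causative suffix is -igi, giving *wevibozigi*.
The causative form *wevibozigi*: final sound = /i/, a vowel → -jo → *wevibozigijo*.
The past-tense form *wevibozigijo* — last vowel /o/ (a non-high vowel) → -o → *wevibozigijoo*.

wevibozigijoo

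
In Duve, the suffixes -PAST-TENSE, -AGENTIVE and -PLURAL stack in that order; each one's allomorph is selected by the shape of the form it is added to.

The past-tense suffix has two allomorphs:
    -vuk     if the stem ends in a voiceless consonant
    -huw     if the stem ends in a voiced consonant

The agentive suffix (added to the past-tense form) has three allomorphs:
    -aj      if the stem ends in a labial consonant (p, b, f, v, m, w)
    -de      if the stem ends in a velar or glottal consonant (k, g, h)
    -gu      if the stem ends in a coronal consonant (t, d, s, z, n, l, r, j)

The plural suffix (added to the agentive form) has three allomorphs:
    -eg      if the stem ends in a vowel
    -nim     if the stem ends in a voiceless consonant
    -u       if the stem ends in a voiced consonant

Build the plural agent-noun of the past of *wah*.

wahvukdeeg

Since the final consonant of *wah* is /h/ (voiceless), it takes -vuk, giving *wahvuk*.
The past-tense form *wahvuk* — final consonant /k/ (velar/glottal) → -de → *wahvukde*.
The agentive form *wahvukde* — final sound /e/ (a vowel) → -eg → *wahvukdeeg*.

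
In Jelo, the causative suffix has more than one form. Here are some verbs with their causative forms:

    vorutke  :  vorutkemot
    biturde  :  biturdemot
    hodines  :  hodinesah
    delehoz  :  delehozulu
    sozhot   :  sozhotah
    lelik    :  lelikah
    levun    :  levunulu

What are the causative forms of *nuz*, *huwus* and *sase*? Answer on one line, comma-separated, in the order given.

The suffix is conditioned by the final sound: -ah when the stem ends in a voiceless consonant (*hodines*, *sozhot*, *lelik*); -ulu when the stem ends in a voiced consonant (*delehoz*, *levun*); -mot when the stem ends in a vowel (*vorutke*, *biturde*).
*nuz* — final sound /z/ (a voiced consonant) → -ulu → *nuzulu*.
*huwus*: final sound = /s/, a voiceless consonant → -ah → *huwusah*.
*sase*: final sound = /e/, a vowel → -mot → *sasemot*.

nuzulu, huwusah, sasemot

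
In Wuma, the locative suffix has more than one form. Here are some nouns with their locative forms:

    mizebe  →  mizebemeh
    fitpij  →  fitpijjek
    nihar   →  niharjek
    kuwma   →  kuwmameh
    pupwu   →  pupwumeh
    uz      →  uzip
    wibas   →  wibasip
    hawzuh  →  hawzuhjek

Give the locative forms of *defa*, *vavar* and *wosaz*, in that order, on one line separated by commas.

The alternation tracks the final sound of the stem — -ip when the stem ends in a sibilant (*uz*, *wibas*); -jek when the stem ends in a non-sibilant consonant (*fitpij*, *nihar*, *hawzuh*); -meh when the stem ends in a vowel (*mizebe*, *kuwma*, *pupwu*).
*defa*: final sound = /a/, a vowel → -meh → *defameh*.
*vavar* — final sound /r/ (a non-sibilant consonant) → -jek → *vavarjek*.
*wosaz* — final sound /z/ (a sibilant) → -ip → *wosazip*.

defameh, vavarjek, wosazip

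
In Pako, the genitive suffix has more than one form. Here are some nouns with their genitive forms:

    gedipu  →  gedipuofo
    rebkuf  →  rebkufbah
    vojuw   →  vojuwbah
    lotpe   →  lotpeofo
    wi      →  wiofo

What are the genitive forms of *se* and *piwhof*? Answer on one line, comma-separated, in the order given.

seofo, piwhofbah

Looking at the final sound of each stem: -bah when the stem ends in a consonant (*rebkuf*, *vojuw*); -ofo when the stem ends in a vowel (*gedipu*, *lotpe*, *wi*).
*se*: final sound = /e/, a vowel → -ofo → *seofo*.
*piwhof* — final sound /f/ (a consonant) → -bah → *piwhofbah*.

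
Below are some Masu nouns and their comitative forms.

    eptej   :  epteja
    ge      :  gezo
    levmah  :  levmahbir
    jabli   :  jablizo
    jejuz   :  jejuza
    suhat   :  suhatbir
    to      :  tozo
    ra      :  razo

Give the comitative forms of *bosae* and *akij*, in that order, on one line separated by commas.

bosaezo, akija

The suffix is conditioned by the final sound: -bir when the stem ends in a voiceless consonant (*levmah*, *suhat*); -a when the stem ends in a voiced consonant (*eptej*, *jejuz*); -zo when the stem ends in a vowel (*ge*, *jabli*, *to*, *ra*).
*bosae*: final sound = /e/, a vowel → -zo → *bosaezo*.
The final sound of *akij* is /j/, which is a voiced consonant, so the suffix is -a, giving *akija*.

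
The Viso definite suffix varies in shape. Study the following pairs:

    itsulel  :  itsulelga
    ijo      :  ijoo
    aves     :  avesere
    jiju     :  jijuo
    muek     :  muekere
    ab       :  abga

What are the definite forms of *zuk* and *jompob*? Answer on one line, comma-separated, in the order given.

zukere, jompobga

The pattern is voicing of the final sound: -ere when the stem ends in a voiceless consonant (*aves*, *muek*); -ga when the stem ends in a voiced consonant (*itsulel*, *ab*); -o when the stem ends in a vowel (*ijo*, *jiju*).
The final sound of *zuk* is /k/, which is a voiceless consonant, so the suffix is -ere, giving *zukere*.
*jompob* — final sound /b/ (a voiced consonant) → -ga → *jompobga*.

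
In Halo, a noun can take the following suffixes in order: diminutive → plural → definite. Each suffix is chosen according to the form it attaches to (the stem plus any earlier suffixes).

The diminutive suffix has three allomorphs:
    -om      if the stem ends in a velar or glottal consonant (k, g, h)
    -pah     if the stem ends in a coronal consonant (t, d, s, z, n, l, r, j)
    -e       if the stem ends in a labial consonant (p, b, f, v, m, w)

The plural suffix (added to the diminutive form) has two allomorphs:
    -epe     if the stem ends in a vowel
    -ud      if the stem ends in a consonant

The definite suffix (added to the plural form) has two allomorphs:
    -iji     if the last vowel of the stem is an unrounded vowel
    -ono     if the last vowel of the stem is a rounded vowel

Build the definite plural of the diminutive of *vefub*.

vefubeepeiji

*vefub*: final consonant = /b/, labial → -e → *vefube*.
Since the final sound of the diminutive form *vefube* is /e/ (a vowel), it takes -epe, giving *vefubeepe*.
The plural form *vefubeepe*: last vowel = /e/, an unrounded vowel → -iji → *vefubeepeiji*.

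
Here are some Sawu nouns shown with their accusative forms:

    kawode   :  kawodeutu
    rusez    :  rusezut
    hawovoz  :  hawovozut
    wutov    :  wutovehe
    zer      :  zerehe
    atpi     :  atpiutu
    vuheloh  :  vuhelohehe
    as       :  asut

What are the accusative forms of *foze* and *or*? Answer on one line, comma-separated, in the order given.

The alternation tracks the final sound of the stem — -ut when the stem ends in a sibilant (*rusez*, *hawovoz*, *as*); -ehe when the stem ends in a non-sibilant consonant (*wutov*, *zer*, *vuheloh*); -utu when the stem ends in a vowel (*kawode*, *atpi*).
*foze*: final sound = /e/, a vowel → -utu → *fozeutu*.
The final sound of *or* is /r/, which is a non-sibilant consonant, so the suffix is -ehe, giving *orehe*.

fozeutu, orehe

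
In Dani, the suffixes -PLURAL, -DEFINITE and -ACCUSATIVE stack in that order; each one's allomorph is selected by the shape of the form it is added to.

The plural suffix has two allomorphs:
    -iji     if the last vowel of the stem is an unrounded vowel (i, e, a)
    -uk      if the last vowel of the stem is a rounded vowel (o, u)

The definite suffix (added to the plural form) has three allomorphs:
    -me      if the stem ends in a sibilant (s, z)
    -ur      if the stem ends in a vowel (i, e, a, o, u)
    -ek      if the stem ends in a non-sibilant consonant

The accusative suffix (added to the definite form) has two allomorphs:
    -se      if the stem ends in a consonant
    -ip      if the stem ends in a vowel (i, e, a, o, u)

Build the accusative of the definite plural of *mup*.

mupukekse

The last vowel of *mup* is /u/, which is a rounded vowel, so the plural suffix is -uk, giving *mupuk*.
The final sound of the plural form *mupuk* is /k/, which is a non-sibilant consonant, so the definite suffix is -ek, giving *mupukek*.
The final sound of the definite form *mupukek* is /k/, which is a consonant, so the accusative suffix is -se, giving *mupukekse*.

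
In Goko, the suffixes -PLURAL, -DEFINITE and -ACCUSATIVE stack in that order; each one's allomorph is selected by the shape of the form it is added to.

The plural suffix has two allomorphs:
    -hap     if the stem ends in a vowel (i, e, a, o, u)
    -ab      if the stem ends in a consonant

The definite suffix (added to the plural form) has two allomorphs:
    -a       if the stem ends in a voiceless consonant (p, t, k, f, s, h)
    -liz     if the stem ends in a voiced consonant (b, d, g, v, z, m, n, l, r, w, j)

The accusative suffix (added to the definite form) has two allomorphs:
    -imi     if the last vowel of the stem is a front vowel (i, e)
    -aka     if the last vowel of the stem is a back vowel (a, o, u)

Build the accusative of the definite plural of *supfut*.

*supfut*: final sound = /t/, a consonant → -ab → *supfutab*.
The final consonant of the plural form *supfutab* is /b/, which is voiced, so the definite suffix is -liz, giving *supfutabliz*.
The definite form *supfutabliz* — last vowel /i/ (a front vowel) → -imi → *supfutablizimi*.

supfutablizimi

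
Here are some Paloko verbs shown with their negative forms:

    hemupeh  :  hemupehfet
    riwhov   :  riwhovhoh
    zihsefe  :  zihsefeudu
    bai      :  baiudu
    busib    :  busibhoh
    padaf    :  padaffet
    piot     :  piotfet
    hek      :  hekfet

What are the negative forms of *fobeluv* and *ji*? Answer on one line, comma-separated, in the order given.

Looking at the final sound of each stem: -fet when the stem ends in a voiceless consonant (*hemupeh*, *padaf*, *piot*, *hek*); -hoh when the stem ends in a voiced consonant (*riwhov*, *busib*); -udu when the stem ends in a vowel (*zihsefe*, *bai*).
*fobeluv*: final sound = /v/, a voiced consonant → -hoh → *fobeluvhoh*.
*ji* — final sound /i/ (a vowel) → -udu → *jiudu*.

fobeluvhoh, jiudu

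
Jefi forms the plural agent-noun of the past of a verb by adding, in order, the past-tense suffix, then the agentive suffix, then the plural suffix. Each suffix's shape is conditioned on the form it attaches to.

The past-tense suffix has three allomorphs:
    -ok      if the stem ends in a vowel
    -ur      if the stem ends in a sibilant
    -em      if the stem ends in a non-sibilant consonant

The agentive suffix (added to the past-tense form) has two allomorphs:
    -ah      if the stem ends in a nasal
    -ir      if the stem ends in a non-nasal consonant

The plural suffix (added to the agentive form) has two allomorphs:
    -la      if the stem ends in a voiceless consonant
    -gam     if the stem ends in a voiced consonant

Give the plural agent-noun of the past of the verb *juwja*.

juwjaokirgam

*juwja* — final sound /a/ (a vowel) → -ok → *juwjaok*.
The past-tense form *juwjaok* — final consonant /k/ (non-nasal) → -ir → *juwjaokir*.
The final consonant of the agentive form *juwjaokir* is /r/, which is voiced, so the plural suffix is -gam, giving *juwjaokirgam*.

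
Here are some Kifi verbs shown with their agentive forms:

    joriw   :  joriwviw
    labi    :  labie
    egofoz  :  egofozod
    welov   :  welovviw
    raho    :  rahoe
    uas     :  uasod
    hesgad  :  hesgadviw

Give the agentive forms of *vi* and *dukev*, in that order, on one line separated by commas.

The pattern is sibilance of the final sound: -od when the stem ends in a sibilant (*egofoz*, *uas*); -viw when the stem ends in a non-sibilant consonant (*joriw*, *welov*, *hesgad*); -e when the stem ends in a vowel (*labi*, *raho*).
*vi*: final sound = /i/, a vowel → -e → *vie*.
Since the final sound of *dukev* is /v/ (a non-sibilant consonant), it takes -viw, giving *dukevviw*.

vie, dukevviw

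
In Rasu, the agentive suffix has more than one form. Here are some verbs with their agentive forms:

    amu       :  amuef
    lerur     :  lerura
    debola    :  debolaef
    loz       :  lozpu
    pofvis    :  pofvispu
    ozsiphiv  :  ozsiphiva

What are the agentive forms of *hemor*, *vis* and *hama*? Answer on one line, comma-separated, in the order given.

hemora, vispu, hamaef

The alternation tracks the final sound of the stem — -pu when the stem ends in a sibilant (*loz*, *pofvis*); -a when the stem ends in a non-sibilant consonant (*lerur*, *ozsiphiv*); -ef when the stem ends in a vowel (*amu*, *debola*).
The final sound of *hemor* is /r/, which is a non-sibilant consonant, so the suffix is -a, giving *hemora*.
Since the final sound of *vis* is /s/ (a sibilant), it takes -pu, giving *vispu*.
*hama*: final sound = /a/, a vowel → -ef → *hamaef*.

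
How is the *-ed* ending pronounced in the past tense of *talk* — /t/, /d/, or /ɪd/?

/t/

The stem *talk* ends in a voiceless consonant other than /t/.
The -ed suffix is realized as /ɪd/ after /t, d/; as /t/ after other voiceless consonants; and as /d/ after other voiced sounds.
So -ed on *talk* is pronounced /t/.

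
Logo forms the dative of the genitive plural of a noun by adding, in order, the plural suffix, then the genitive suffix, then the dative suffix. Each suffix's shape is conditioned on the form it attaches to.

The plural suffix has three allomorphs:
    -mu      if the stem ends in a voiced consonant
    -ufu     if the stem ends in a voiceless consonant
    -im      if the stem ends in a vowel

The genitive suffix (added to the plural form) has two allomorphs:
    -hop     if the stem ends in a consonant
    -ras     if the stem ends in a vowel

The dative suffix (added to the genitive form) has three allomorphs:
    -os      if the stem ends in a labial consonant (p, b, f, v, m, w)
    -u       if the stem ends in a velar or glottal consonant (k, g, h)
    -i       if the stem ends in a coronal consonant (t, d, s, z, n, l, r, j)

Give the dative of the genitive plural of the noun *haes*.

*haes*: final sound = /s/, a voiceless consonant → -ufu → *haesufu*.
Since the final sound of the plural form *haesufu* is /u/ (a vowel), it takes -ras, giving *haesufuras*.
The final consonant of the genitive form *haesufuras* is /s/, which is coronal, so the dative suffix is -i, giving *haesufurasi*.

haesufurasi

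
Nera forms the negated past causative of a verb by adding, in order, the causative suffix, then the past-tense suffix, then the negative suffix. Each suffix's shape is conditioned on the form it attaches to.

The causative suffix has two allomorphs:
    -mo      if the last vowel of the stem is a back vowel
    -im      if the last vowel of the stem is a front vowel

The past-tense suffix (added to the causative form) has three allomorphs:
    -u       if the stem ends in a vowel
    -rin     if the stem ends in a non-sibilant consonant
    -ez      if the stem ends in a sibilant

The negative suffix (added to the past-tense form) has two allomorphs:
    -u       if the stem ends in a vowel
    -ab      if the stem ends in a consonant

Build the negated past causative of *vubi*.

vubiimrinab

*vubi*: last vowel = /i/, a front vowel → -im → *vubiim*.
The final sound of the causative form *vubiim* is /m/, which is a non-sibilant consonant, so the past-tense suffix is -rin, giving *vubiimrin*.
The final sound of the past-tense form *vubiimrin* is /n/, which is a consonant, so the negative suffix is -ab, giving *vubiimrinab*.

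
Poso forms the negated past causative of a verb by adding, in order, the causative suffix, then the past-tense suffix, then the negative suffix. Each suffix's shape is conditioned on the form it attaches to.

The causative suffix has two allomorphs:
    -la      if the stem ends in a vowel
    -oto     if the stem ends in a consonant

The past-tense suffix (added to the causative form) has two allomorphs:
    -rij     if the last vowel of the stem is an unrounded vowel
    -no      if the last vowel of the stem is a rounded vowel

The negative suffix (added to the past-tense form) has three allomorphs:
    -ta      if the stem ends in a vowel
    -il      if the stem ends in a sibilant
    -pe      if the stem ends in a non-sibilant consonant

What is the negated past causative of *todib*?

The final sound of *todib* is /b/, which is a consonant, so the causative suffix is -oto, giving *todiboto*.
The causative form *todiboto*: last vowel = /o/, a rounded vowel → -no → *todibotono*.
The final sound of the past-tense form *todibotono* is /o/, which is a vowel, so the negative suffix is -ta, giving *todibotonota*.

todibotonota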